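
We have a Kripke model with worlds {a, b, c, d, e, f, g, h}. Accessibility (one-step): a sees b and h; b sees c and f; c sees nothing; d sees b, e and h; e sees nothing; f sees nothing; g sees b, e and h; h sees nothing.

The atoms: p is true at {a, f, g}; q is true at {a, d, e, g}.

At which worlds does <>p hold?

a: successors {b, h}; p there: b:F, h:F. ✗
b: successors {c, f}; p there: c:F, f:T. ✓
c: no successors, so <>p fails. ✗
d: successors {b, e, h}; p there: b:F, e:F, h:F. ✗
e: no successors, so <>p fails. ✗
f: no successors, so <>p fails. ✗
g: successors {b, e, h}; p there: b:F, e:F, h:F. ✗
h: no successors, so <>p fails. ✗

{b}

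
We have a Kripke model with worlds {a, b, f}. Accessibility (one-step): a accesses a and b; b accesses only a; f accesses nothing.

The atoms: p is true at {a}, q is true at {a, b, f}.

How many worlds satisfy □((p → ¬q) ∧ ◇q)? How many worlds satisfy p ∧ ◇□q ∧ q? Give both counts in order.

1 and 1

For □((p → ¬q) ∧ ◇q):
a: successors {a, b}; (p → ¬q) ∧ ◇q there: a:F, b:T. ✗
b: successors {a}; (p → ¬q) ∧ ◇q there: a:F. ✗
f: no successors, so □((p → ¬q) ∧ ◇q) holds vacuously. ✓
— 1 world.
For p ∧ ◇□q ∧ q:
a: p is T, ◇□q ∧ q is T. ✓
b: p is F, ◇□q ∧ q is T. ✗
f: p is F, ◇□q ∧ q is F. ✗
— 1 world.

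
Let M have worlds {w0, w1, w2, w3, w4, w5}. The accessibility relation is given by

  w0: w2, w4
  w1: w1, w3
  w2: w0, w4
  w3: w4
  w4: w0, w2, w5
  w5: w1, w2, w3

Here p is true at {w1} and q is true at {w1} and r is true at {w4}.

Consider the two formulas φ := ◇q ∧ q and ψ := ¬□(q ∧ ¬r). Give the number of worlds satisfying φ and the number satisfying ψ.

For ◇q ∧ q:
w0: ◇q is F, q is F. ✗
w1: ◇q is T, q is T. ✓
w2: ◇q is F, q is F. ✗
w3: ◇q is F, q is F. ✗
w4: ◇q is F, q is F. ✗
w5: ◇q is T, q is F. ✗
— 1 world.
For ¬□(q ∧ ¬r):
w0: □(q ∧ ¬r) is F. ✓
w1: □(q ∧ ¬r) is F. ✓
w2: □(q ∧ ¬r) is F. ✓
w3: □(q ∧ ¬r) is F. ✓
w4: □(q ∧ ¬r) is F. ✓
w5: □(q ∧ ¬r) is F. ✓
— 6 worlds.

1 and 6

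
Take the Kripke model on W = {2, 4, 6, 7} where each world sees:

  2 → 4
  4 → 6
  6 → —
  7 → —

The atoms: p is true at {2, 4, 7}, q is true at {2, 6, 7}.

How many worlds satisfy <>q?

2: successors {4}; q there: 4:F. ✗
4: successors {6}; q there: 6:T. ✓
6: no successors, so <>q fails. ✗
7: no successors, so <>q fails. ✗
Satisfying worlds: {4}.

1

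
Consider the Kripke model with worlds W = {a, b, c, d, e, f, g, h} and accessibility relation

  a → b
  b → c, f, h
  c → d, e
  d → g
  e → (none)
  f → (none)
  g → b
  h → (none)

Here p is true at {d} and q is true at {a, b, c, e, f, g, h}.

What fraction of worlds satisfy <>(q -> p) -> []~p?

7/8

a: <>(q -> p) is F, []~p is T. ✓
b: <>(q -> p) is F, []~p is T. ✓
c: <>(q -> p) is T, []~p is F. ✗
d: <>(q -> p) is F, []~p is T. ✓
e: <>(q -> p) is F, []~p is T. ✓
f: <>(q -> p) is F, []~p is T. ✓
g: <>(q -> p) is F, []~p is T. ✓
h: <>(q -> p) is F, []~p is T. ✓
That's 7 of 8 worlds, so 7/8.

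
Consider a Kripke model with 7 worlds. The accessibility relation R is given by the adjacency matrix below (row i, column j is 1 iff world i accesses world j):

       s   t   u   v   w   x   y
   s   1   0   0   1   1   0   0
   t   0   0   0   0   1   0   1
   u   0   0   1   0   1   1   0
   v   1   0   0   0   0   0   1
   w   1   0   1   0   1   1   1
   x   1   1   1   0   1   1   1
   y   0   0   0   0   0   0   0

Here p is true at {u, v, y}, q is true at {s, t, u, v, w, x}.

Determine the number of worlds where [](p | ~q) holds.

1

s: successors {s, v, w}; p | ~q there: s:F, v:T, w:F. ✗
t: successors {w, y}; p | ~q there: w:F, y:T. ✗
u: successors {u, w, x}; p | ~q there: u:T, w:F, x:F. ✗
v: successors {s, y}; p | ~q there: s:F, y:T. ✗
w: successors {s, u, w, x, y}; p | ~q there: s:F, u:T, w:F, x:F, y:T. ✗
x: successors {s, t, u, w, x, y}; p | ~q there: s:F, t:F, u:T, w:F, x:F, y:T. ✗
y: no successors, so [](p | ~q) holds vacuously. ✓
Satisfying worlds: {y}.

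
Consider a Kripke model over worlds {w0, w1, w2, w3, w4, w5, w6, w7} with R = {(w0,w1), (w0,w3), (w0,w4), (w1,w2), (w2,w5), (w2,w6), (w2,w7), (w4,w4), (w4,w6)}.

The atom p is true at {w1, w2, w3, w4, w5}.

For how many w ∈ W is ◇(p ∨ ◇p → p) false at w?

w0: successors {w1, w3, w4}; p ∨ ◇p → p there: w1:T, w3:T, w4:T. ✓
w1: successors {w2}; p ∨ ◇p → p there: w2:T. ✓
w2: successors {w5, w6, w7}; p ∨ ◇p → p there: w5:T, w6:T, w7:T. ✓
w3: no successors, so ◇(p ∨ ◇p → p) fails. ✗
w4: successors {w4, w6}; p ∨ ◇p → p there: w4:T, w6:T. ✓
w5: no successors, so ◇(p ∨ ◇p → p) fails. ✗
w6: no successors, so ◇(p ∨ ◇p → p) fails. ✗
w7: no successors, so ◇(p ∨ ◇p → p) fails. ✗
Satisfying worlds: {w0, w1, w2, w4}.
So ◇(p ∨ ◇p → p) fails at the other 4 worlds.

4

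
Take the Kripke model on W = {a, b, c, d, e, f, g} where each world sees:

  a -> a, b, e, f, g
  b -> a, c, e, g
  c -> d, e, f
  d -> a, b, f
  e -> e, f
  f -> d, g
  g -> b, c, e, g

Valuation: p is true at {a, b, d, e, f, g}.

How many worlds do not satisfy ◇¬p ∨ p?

1

a: ◇¬p is F, p is T. ✓
b: ◇¬p is T, p is T. ✓
c: ◇¬p is F, p is F. ✗
d: ◇¬p is F, p is T. ✓
e: ◇¬p is F, p is T. ✓
f: ◇¬p is F, p is T. ✓
g: ◇¬p is T, p is T. ✓
Satisfying worlds: {a, b, d, e, f, g}.
So ◇¬p ∨ p fails at the other 1 world.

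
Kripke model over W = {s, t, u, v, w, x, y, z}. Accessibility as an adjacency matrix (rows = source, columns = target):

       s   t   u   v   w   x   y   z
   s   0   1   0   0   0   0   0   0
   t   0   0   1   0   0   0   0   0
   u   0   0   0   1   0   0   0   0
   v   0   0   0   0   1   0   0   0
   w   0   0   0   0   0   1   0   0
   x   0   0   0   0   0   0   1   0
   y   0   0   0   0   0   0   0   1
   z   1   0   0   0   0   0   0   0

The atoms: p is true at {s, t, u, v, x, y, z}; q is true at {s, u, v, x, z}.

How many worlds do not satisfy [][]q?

3

s: successors {t}; []q there: t:T. ✓
t: successors {u}; []q there: u:T. ✓
u: successors {v}; []q there: v:F. ✗
v: successors {w}; []q there: w:T. ✓
w: successors {x}; []q there: x:F. ✗
x: successors {y}; []q there: y:T. ✓
y: successors {z}; []q there: z:T. ✓
z: successors {s}; []q there: s:F. ✗
Satisfying worlds: {s, t, v, x, y}.
So [][]q fails at the other 3 worlds.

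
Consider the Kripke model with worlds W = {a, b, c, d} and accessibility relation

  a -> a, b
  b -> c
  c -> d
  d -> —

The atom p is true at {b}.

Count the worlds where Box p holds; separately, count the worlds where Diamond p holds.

1 and 1

For Box p:
a: successors {a, b}; p there: a:F, b:T. ✗
b: successors {c}; p there: c:F. ✗
c: successors {d}; p there: d:F. ✗
d: no successors, so Box p holds vacuously. ✓
— 1 world.
For Diamond p:
a: successors {a, b}; p there: a:F, b:T. ✓
b: successors {c}; p there: c:F. ✗
c: successors {d}; p there: d:F. ✗
d: no successors, so Diamond p fails. ✗
— 1 world.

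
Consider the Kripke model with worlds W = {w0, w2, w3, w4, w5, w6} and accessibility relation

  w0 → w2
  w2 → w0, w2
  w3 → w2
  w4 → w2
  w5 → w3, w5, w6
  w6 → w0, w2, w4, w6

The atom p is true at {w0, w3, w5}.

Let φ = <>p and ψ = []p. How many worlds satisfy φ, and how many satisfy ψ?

For <>p:
w0: successors {w2}; p there: w2:F. ✗
w2: successors {w0, w2}; p there: w0:T, w2:F. ✓
w3: successors {w2}; p there: w2:F. ✗
w4: successors {w2}; p there: w2:F. ✗
w5: successors {w3, w5, w6}; p there: w3:T, w5:T, w6:F. ✓
w6: successors {w0, w2, w4, w6}; p there: w0:T, w2:F, w4:F, w6:F. ✓
— 3 worlds.
For []p:
w0: successors {w2}; p there: w2:F. ✗
w2: successors {w0, w2}; p there: w0:T, w2:F. ✗
w3: successors {w2}; p there: w2:F. ✗
w4: successors {w2}; p there: w2:F. ✗
w5: successors {w3, w5, w6}; p there: w3:T, w5:T, w6:F. ✗
w6: successors {w0, w2, w4, w6}; p there: w0:T, w2:F, w4:F, w6:F. ✗
— 0 worlds.

3 and 0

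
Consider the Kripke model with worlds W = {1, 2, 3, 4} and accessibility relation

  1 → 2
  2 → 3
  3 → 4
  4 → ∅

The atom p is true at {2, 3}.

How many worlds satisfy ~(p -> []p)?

1: p -> []p is T. ✗
2: p -> []p is T. ✗
3: p -> []p is F. ✓
4: p -> []p is T. ✗
Satisfying worlds: {3}.

1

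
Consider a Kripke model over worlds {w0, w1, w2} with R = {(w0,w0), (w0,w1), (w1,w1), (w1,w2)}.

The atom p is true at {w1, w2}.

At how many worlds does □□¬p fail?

w0: successors {w0, w1}; □¬p there: w0:F, w1:F. ✗
w1: successors {w1, w2}; □¬p there: w1:F, w2:T. ✗
w2: no successors, so □□¬p holds vacuously. ✓
Satisfying worlds: {w2}.
So □□¬p fails at the other 2 worlds.

2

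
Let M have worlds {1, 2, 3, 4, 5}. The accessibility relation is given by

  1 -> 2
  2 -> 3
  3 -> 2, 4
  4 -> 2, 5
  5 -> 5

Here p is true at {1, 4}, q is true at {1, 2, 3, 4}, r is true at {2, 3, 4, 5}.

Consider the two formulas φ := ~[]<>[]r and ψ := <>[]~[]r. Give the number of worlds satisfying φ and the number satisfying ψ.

For ~[]<>[]r:
1: []<>[]r is T. ✗
2: []<>[]r is T. ✗
3: []<>[]r is T. ✗
4: []<>[]r is T. ✗
5: []<>[]r is T. ✗
— 0 worlds.
For <>[]~[]r:
1: successors {2}; []~[]r there: 2:F. ✗
2: successors {3}; []~[]r there: 3:F. ✗
3: successors {2, 4}; []~[]r there: 2:F, 4:F. ✗
4: successors {2, 5}; []~[]r there: 2:F, 5:F. ✗
5: successors {5}; []~[]r there: 5:F. ✗
— 0 worlds.

0 and 0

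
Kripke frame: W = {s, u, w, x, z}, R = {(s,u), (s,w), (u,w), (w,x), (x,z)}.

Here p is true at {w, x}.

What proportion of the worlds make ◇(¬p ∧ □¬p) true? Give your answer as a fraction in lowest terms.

s: successors {u, w}; ¬p ∧ □¬p there: u:F, w:F. ✗
u: successors {w}; ¬p ∧ □¬p there: w:F. ✗
w: successors {x}; ¬p ∧ □¬p there: x:F. ✗
x: successors {z}; ¬p ∧ □¬p there: z:T. ✓
z: no successors, so ◇(¬p ∧ □¬p) fails. ✗
That's 1 of 5 worlds, so 1/5.

1/5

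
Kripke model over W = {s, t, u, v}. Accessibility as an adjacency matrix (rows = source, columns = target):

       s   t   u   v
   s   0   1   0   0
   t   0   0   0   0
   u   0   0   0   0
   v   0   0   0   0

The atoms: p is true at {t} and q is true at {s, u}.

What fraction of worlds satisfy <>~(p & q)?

1/4

s: successors {t}; ~(p & q) there: t:T. ✓
t: no successors, so <>~(p & q) fails. ✗
u: no successors, so <>~(p & q) fails. ✗
v: no successors, so <>~(p & q) fails. ✗
That's 1 of 4 worlds, so 1/4.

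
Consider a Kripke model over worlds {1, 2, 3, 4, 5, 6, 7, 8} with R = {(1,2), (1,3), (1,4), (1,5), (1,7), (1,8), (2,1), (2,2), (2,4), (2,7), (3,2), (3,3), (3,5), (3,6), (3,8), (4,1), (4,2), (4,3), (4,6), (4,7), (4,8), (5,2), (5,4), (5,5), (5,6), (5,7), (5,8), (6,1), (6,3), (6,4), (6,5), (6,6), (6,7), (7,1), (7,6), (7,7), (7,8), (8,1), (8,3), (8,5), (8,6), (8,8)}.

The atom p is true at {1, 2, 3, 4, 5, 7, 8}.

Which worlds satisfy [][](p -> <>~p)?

∅

1: successors {2, 3, 4, 5, 7, 8}; [](p -> <>~p) there: 2:F, 3:F, 4:F, 5:F, 7:F, 8:F. ✗
2: successors {1, 2, 4, 7}; [](p -> <>~p) there: 1:F, 2:F, 4:F, 7:F. ✗
3: successors {2, 3, 5, 6, 8}; [](p -> <>~p) there: 2:F, 3:F, 5:F, 6:F, 8:F. ✗
4: successors {1, 2, 3, 6, 7, 8}; [](p -> <>~p) there: 1:F, 2:F, 3:F, 6:F, 7:F, 8:F. ✗
5: successors {2, 4, 5, 6, 7, 8}; [](p -> <>~p) there: 2:F, 4:F, 5:F, 6:F, 7:F, 8:F. ✗
6: successors {1, 3, 4, 5, 6, 7}; [](p -> <>~p) there: 1:F, 3:F, 4:F, 5:F, 6:F, 7:F. ✗
7: successors {1, 6, 7, 8}; [](p -> <>~p) there: 1:F, 6:F, 7:F, 8:F. ✗
8: successors {1, 3, 5, 6, 8}; [](p -> <>~p) there: 1:F, 3:F, 5:F, 6:F, 8:F. ✗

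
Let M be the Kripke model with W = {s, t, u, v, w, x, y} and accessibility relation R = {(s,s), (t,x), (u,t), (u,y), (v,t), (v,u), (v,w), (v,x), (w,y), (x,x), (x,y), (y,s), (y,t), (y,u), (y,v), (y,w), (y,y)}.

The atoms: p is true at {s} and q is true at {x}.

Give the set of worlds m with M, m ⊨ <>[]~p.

s: successors {s}; []~p there: s:F. ✗
t: successors {x}; []~p there: x:T. ✓
u: successors {t, y}; []~p there: t:T, y:F. ✓
v: successors {t, u, w, x}; []~p there: t:T, u:T, w:T, x:T. ✓
w: successors {y}; []~p there: y:F. ✗
x: successors {x, y}; []~p there: x:T, y:F. ✓
y: successors {s, t, u, v, w, y}; []~p there: s:F, t:T, u:T, v:T, w:T, y:F. ✓

{t, u, v, x, y}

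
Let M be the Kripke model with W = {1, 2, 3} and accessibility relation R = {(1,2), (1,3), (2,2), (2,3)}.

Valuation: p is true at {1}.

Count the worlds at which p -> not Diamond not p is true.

1: p is T, not Diamond not p is F. ✗
2: p is F, not Diamond not p is F. ✓
3: p is F, not Diamond not p is T. ✓
Satisfying worlds: {2, 3}.

2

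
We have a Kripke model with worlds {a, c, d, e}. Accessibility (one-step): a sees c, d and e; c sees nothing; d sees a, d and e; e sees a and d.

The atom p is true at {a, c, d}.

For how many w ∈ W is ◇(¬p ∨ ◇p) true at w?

3

a: successors {c, d, e}; ¬p ∨ ◇p there: c:F, d:T, e:T. ✓
c: no successors, so ◇(¬p ∨ ◇p) fails. ✗
d: successors {a, d, e}; ¬p ∨ ◇p there: a:T, d:T, e:T. ✓
e: successors {a, d}; ¬p ∨ ◇p there: a:T, d:T. ✓
Satisfying worlds: {a, d, e}.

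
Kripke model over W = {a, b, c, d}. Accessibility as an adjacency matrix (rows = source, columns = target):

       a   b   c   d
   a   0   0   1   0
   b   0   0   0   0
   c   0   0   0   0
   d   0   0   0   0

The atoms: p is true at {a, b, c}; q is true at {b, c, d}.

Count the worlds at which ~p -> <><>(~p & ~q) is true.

3

a: ~p is F, <><>(~p & ~q) is F. ✓
b: ~p is F, <><>(~p & ~q) is F. ✓
c: ~p is F, <><>(~p & ~q) is F. ✓
d: ~p is T, <><>(~p & ~q) is F. ✗
Satisfying worlds: {a, b, c}.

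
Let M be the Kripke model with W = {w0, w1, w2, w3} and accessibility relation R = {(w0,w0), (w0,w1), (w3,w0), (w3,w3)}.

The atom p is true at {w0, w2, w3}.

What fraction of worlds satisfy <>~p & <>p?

1/4

w0: <>~p is T, <>p is T. ✓
w1: <>~p is F, <>p is F. ✗
w2: <>~p is F, <>p is F. ✗
w3: <>~p is F, <>p is T. ✗
That's 1 of 4 worlds, so 1/4.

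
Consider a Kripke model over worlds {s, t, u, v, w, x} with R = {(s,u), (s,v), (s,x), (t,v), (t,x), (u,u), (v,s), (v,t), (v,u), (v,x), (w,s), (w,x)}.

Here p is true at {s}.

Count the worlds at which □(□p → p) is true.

2

s: successors {u, v, x}; □p → p there: u:T, v:T, x:F. ✗
t: successors {v, x}; □p → p there: v:T, x:F. ✗
u: successors {u}; □p → p there: u:T. ✓
v: successors {s, t, u, x}; □p → p there: s:T, t:T, u:T, x:F. ✗
w: successors {s, x}; □p → p there: s:T, x:F. ✗
x: no successors, so □(□p → p) holds vacuously. ✓
Satisfying worlds: {u, x}.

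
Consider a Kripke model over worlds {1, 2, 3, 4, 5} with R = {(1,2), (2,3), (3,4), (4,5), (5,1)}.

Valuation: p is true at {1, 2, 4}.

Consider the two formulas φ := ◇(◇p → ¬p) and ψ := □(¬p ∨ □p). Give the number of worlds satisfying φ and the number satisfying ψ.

4 and 3

For ◇(◇p → ¬p):
1: successors {2}; ◇p → ¬p there: 2:T. ✓
2: successors {3}; ◇p → ¬p there: 3:T. ✓
3: successors {4}; ◇p → ¬p there: 4:T. ✓
4: successors {5}; ◇p → ¬p there: 5:T. ✓
5: successors {1}; ◇p → ¬p there: 1:F. ✗
— 4 worlds.
For □(¬p ∨ □p):
1: successors {2}; ¬p ∨ □p there: 2:F. ✗
2: successors {3}; ¬p ∨ □p there: 3:T. ✓
3: successors {4}; ¬p ∨ □p there: 4:F. ✗
4: successors {5}; ¬p ∨ □p there: 5:T. ✓
5: successors {1}; ¬p ∨ □p there: 1:T. ✓
— 3 worlds.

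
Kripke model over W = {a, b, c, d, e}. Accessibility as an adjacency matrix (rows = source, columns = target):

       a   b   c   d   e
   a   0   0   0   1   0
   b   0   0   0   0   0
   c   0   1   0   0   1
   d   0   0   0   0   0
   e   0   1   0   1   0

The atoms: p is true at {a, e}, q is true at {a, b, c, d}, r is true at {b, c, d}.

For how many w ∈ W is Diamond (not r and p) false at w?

a: successors {d}; not r and p there: d:F. ✗
b: no successors, so Diamond (not r and p) fails. ✗
c: successors {b, e}; not r and p there: b:F, e:T. ✓
d: no successors, so Diamond (not r and p) fails. ✗
e: successors {b, d}; not r and p there: b:F, d:F. ✗
Satisfying worlds: {c}.
So Diamond (not r and p) fails at the other 4 worlds.

4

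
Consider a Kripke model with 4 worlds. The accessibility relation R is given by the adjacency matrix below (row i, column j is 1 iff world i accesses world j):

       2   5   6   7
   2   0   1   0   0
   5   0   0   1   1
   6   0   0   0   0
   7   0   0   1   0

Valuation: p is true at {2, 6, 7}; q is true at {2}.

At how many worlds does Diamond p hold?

2

2: successors {5}; p there: 5:F. ✗
5: successors {6, 7}; p there: 6:T, 7:T. ✓
6: no successors, so Diamond p fails. ✗
7: successors {6}; p there: 6:T. ✓
Satisfying worlds: {5, 7}.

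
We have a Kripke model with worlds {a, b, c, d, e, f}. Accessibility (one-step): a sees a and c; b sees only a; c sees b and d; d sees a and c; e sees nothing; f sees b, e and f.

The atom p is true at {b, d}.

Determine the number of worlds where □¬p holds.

4

a: successors {a, c}; ¬p there: a:T, c:T. ✓
b: successors {a}; ¬p there: a:T. ✓
c: successors {b, d}; ¬p there: b:F, d:F. ✗
d: successors {a, c}; ¬p there: a:T, c:T. ✓
e: no successors, so □¬p holds vacuously. ✓
f: successors {b, e, f}; ¬p there: b:F, e:T, f:T. ✗
Satisfying worlds: {a, b, d, e}.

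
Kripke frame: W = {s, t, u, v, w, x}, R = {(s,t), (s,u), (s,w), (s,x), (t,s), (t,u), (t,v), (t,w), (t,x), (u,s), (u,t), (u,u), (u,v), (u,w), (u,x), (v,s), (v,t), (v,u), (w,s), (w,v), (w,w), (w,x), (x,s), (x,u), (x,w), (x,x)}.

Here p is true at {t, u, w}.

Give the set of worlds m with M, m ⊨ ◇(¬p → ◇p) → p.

s: ◇(¬p → ◇p) is T, p is F. ✗
t: ◇(¬p → ◇p) is T, p is T. ✓
u: ◇(¬p → ◇p) is T, p is T. ✓
v: ◇(¬p → ◇p) is T, p is F. ✗
w: ◇(¬p → ◇p) is T, p is T. ✓
x: ◇(¬p → ◇p) is T, p is F. ✗

{t, u, w}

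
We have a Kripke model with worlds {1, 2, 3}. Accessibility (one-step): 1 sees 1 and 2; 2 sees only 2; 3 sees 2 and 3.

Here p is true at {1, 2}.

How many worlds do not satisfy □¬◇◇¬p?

1: successors {1, 2}; ¬◇◇¬p there: 1:T, 2:T. ✓
2: successors {2}; ¬◇◇¬p there: 2:T. ✓
3: successors {2, 3}; ¬◇◇¬p there: 2:T, 3:F. ✗
Satisfying worlds: {1, 2}.
So □¬◇◇¬p fails at the other 1 world.

1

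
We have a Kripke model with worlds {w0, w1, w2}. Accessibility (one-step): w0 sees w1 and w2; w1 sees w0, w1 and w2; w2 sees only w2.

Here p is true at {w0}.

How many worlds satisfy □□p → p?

w0: □□p is F, p is T. ✓
w1: □□p is F, p is F. ✓
w2: □□p is F, p is F. ✓
Satisfying worlds: {w0, w1, w2}.

3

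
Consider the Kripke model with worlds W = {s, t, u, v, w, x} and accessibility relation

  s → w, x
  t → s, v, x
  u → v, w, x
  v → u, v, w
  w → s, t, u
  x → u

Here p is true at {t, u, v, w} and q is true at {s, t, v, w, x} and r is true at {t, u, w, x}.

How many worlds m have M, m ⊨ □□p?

s: successors {w, x}; □p there: w:F, x:T. ✗
t: successors {s, v, x}; □p there: s:F, v:T, x:T. ✗
u: successors {v, w, x}; □p there: v:T, w:F, x:T. ✗
v: successors {u, v, w}; □p there: u:F, v:T, w:F. ✗
w: successors {s, t, u}; □p there: s:F, t:F, u:F. ✗
x: successors {u}; □p there: u:F. ✗
Satisfying worlds: ∅.

0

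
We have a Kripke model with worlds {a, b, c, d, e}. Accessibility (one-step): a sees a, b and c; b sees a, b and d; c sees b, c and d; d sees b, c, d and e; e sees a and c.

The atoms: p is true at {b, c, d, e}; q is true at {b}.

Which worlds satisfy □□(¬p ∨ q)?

∅

a: successors {a, b, c}; □(¬p ∨ q) there: a:F, b:F, c:F. ✗
b: successors {a, b, d}; □(¬p ∨ q) there: a:F, b:F, d:F. ✗
c: successors {b, c, d}; □(¬p ∨ q) there: b:F, c:F, d:F. ✗
d: successors {b, c, d, e}; □(¬p ∨ q) there: b:F, c:F, d:F, e:F. ✗
e: successors {a, c}; □(¬p ∨ q) there: a:F, c:F. ✗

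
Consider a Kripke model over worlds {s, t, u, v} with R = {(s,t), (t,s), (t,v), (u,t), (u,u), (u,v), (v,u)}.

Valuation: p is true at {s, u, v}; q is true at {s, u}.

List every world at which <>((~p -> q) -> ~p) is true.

s: successors {t}; (~p -> q) -> ~p there: t:T. ✓
t: successors {s, v}; (~p -> q) -> ~p there: s:F, v:F. ✗
u: successors {t, u, v}; (~p -> q) -> ~p there: t:T, u:F, v:F. ✓
v: successors {u}; (~p -> q) -> ~p there: u:F. ✗

{s, u}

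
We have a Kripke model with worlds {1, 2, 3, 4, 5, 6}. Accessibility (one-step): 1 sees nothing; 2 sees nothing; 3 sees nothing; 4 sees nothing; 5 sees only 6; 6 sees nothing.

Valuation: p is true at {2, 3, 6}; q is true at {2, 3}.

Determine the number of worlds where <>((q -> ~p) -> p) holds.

1: no successors, so <>((q -> ~p) -> p) fails. ✗
2: no successors, so <>((q -> ~p) -> p) fails. ✗
3: no successors, so <>((q -> ~p) -> p) fails. ✗
4: no successors, so <>((q -> ~p) -> p) fails. ✗
5: successors {6}; (q -> ~p) -> p there: 6:T. ✓
6: no successors, so <>((q -> ~p) -> p) fails. ✗
Satisfying worlds: {5}.

1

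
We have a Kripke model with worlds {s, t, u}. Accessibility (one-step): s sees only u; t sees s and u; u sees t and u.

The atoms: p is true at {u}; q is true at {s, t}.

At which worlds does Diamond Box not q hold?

{t}

s: successors {u}; Box not q there: u:F. ✗
t: successors {s, u}; Box not q there: s:T, u:F. ✓
u: successors {t, u}; Box not q there: t:F, u:F. ✗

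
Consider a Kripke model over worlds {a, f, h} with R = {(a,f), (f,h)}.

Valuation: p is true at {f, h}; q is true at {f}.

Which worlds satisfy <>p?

{a, f}

a: successors {f}; p there: f:T. ✓
f: successors {h}; p there: h:T. ✓
h: no successors, so <>p fails. ✗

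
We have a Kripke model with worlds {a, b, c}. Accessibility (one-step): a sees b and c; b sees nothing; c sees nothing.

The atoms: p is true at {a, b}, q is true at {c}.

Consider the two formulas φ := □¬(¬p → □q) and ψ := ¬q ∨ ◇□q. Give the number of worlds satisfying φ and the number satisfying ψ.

For □¬(¬p → □q):
a: successors {b, c}; ¬(¬p → □q) there: b:F, c:F. ✗
b: no successors, so □¬(¬p → □q) holds vacuously. ✓
c: no successors, so □¬(¬p → □q) holds vacuously. ✓
— 2 worlds.
For ¬q ∨ ◇□q:
a: ¬q is T, ◇□q is T. ✓
b: ¬q is T, ◇□q is F. ✓
c: ¬q is F, ◇□q is F. ✗
— 2 worlds.

2 and 2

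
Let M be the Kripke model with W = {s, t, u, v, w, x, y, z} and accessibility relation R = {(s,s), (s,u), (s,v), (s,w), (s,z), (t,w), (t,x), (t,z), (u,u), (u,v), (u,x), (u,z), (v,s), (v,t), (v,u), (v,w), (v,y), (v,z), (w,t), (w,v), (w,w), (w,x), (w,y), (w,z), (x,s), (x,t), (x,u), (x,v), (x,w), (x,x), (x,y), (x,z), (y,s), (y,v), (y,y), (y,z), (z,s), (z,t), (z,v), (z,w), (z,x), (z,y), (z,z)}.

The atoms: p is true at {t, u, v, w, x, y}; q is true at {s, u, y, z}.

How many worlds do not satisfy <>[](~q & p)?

8

s: successors {s, u, v, w, z}; [](~q & p) there: s:F, u:F, v:F, w:F, z:F. ✗
t: successors {w, x, z}; [](~q & p) there: w:F, x:F, z:F. ✗
u: successors {u, v, x, z}; [](~q & p) there: u:F, v:F, x:F, z:F. ✗
v: successors {s, t, u, w, y, z}; [](~q & p) there: s:F, t:F, u:F, w:F, y:F, z:F. ✗
w: successors {t, v, w, x, y, z}; [](~q & p) there: t:F, v:F, w:F, x:F, y:F, z:F. ✗
x: successors {s, t, u, v, w, x, y, z}; [](~q & p) there: s:F, t:F, u:F, v:F, w:F, x:F, y:F, z:F. ✗
y: successors {s, v, y, z}; [](~q & p) there: s:F, v:F, y:F, z:F. ✗
z: successors {s, t, v, w, x, y, z}; [](~q & p) there: s:F, t:F, v:F, w:F, x:F, y:F, z:F. ✗
Satisfying worlds: ∅.
So <>[](~q & p) fails at the other 8 worlds.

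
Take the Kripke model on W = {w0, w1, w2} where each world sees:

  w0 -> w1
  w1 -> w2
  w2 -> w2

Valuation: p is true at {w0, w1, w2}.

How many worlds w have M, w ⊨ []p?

3

w0: successors {w1}; p there: w1:T. ✓
w1: successors {w2}; p there: w2:T. ✓
w2: successors {w2}; p there: w2:T. ✓
Satisfying worlds: {w0, w1, w2}.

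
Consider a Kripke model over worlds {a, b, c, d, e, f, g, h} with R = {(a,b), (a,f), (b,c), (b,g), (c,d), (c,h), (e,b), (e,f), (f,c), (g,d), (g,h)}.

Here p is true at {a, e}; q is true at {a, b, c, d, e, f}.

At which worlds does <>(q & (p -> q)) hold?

{a, b, c, e, f, g}

a: successors {b, f}; q & (p -> q) there: b:T, f:T. ✓
b: successors {c, g}; q & (p -> q) there: c:T, g:F. ✓
c: successors {d, h}; q & (p -> q) there: d:T, h:F. ✓
d: no successors, so <>(q & (p -> q)) fails. ✗
e: successors {b, f}; q & (p -> q) there: b:T, f:T. ✓
f: successors {c}; q & (p -> q) there: c:T. ✓
g: successors {d, h}; q & (p -> q) there: d:T, h:F. ✓
h: no successors, so <>(q & (p -> q)) fails. ✗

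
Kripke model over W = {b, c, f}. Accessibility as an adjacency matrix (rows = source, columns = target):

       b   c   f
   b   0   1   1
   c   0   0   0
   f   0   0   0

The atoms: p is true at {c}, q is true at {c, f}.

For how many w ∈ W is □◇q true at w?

b: successors {c, f}; ◇q there: c:F, f:F. ✗
c: no successors, so □◇q holds vacuously. ✓
f: no successors, so □◇q holds vacuously. ✓
Satisfying worlds: {c, f}.

2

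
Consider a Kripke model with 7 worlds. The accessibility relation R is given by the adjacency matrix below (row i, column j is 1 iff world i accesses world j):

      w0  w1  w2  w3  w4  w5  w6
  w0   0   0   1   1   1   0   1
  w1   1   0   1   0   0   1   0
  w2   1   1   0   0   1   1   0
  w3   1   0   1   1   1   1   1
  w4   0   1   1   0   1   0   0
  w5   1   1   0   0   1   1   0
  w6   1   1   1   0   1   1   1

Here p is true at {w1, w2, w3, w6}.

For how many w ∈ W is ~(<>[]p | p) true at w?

3

w0: <>[]p | p is F. ✓
w1: <>[]p | p is T. ✗
w2: <>[]p | p is T. ✗
w3: <>[]p | p is T. ✗
w4: <>[]p | p is F. ✓
w5: <>[]p | p is F. ✓
w6: <>[]p | p is T. ✗
Satisfying worlds: {w0, w4, w5}.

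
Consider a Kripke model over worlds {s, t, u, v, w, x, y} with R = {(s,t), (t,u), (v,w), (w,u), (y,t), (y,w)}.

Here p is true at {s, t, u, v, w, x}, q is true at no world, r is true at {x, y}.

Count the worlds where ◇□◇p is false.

5

s: successors {t}; □◇p there: t:F. ✗
t: successors {u}; □◇p there: u:T. ✓
u: no successors, so ◇□◇p fails. ✗
v: successors {w}; □◇p there: w:F. ✗
w: successors {u}; □◇p there: u:T. ✓
x: no successors, so ◇□◇p fails. ✗
y: successors {t, w}; □◇p there: t:F, w:F. ✗
Satisfying worlds: {t, w}.
So ◇□◇p fails at the other 5 worlds.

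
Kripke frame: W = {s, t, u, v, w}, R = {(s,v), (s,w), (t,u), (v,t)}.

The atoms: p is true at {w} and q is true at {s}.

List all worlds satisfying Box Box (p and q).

{t, u, w}

s: successors {v, w}; Box (p and q) there: v:F, w:T. ✗
t: successors {u}; Box (p and q) there: u:T. ✓
u: no successors, so Box Box (p and q) holds vacuously. ✓
v: successors {t}; Box (p and q) there: t:F. ✗
w: no successors, so Box Box (p and q) holds vacuously. ✓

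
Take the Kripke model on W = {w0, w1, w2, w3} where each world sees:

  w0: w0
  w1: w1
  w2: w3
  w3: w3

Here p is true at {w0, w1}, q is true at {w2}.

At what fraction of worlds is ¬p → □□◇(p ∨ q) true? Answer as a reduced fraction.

1/2

w0: ¬p is F, □□◇(p ∨ q) is T. ✓
w1: ¬p is F, □□◇(p ∨ q) is T. ✓
w2: ¬p is T, □□◇(p ∨ q) is F. ✗
w3: ¬p is T, □□◇(p ∨ q) is F. ✗
That's 2 of 4 worlds, so 2/4 = 1/2.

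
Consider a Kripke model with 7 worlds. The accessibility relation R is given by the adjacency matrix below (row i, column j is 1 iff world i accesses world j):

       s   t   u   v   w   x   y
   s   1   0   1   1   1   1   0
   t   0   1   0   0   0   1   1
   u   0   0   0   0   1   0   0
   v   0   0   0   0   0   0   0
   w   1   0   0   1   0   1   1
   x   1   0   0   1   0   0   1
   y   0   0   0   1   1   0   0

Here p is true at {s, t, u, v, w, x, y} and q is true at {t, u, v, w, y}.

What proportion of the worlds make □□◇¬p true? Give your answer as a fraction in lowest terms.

1/7

s: successors {s, u, v, w, x}; □◇¬p there: s:F, u:F, v:T, w:F, x:F. ✗
t: successors {t, x, y}; □◇¬p there: t:F, x:F, y:F. ✗
u: successors {w}; □◇¬p there: w:F. ✗
v: no successors, so □□◇¬p holds vacuously. ✓
w: successors {s, v, x, y}; □◇¬p there: s:F, v:T, x:F, y:F. ✗
x: successors {s, v, y}; □◇¬p there: s:F, v:T, y:F. ✗
y: successors {v, w}; □◇¬p there: v:T, w:F. ✗
That's 1 of 7 worlds, so 1/7.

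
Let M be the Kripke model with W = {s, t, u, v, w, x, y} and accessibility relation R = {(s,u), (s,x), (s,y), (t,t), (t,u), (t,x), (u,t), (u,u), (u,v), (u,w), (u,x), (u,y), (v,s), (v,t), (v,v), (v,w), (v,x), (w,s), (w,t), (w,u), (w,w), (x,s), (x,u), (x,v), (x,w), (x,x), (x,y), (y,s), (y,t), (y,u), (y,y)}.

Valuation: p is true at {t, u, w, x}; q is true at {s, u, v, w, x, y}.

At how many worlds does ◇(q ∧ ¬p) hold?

6

s: successors {u, x, y}; q ∧ ¬p there: u:F, x:F, y:T. ✓
t: successors {t, u, x}; q ∧ ¬p there: t:F, u:F, x:F. ✗
u: successors {t, u, v, w, x, y}; q ∧ ¬p there: t:F, u:F, v:T, w:F, x:F, y:T. ✓
v: successors {s, t, v, w, x}; q ∧ ¬p there: s:T, t:F, v:T, w:F, x:F. ✓
w: successors {s, t, u, w}; q ∧ ¬p there: s:T, t:F, u:F, w:F. ✓
x: successors {s, u, v, w, x, y}; q ∧ ¬p there: s:T, u:F, v:T, w:F, x:F, y:T. ✓
y: successors {s, t, u, y}; q ∧ ¬p there: s:T, t:F, u:F, y:T. ✓
Satisfying worlds: {s, u, v, w, x, y}.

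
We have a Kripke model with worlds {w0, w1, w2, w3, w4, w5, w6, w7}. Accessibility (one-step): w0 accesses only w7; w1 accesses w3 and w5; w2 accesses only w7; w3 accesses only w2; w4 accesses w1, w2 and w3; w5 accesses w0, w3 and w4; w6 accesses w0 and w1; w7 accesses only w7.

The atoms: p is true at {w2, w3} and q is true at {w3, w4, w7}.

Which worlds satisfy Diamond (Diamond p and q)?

{w1, w4, w5}

w0: successors {w7}; Diamond p and q there: w7:F. ✗
w1: successors {w3, w5}; Diamond p and q there: w3:T, w5:F. ✓
w2: successors {w7}; Diamond p and q there: w7:F. ✗
w3: successors {w2}; Diamond p and q there: w2:F. ✗
w4: successors {w1, w2, w3}; Diamond p and q there: w1:F, w2:F, w3:T. ✓
w5: successors {w0, w3, w4}; Diamond p and q there: w0:F, w3:T, w4:T. ✓
w6: successors {w0, w1}; Diamond p and q there: w0:F, w1:F. ✗
w7: successors {w7}; Diamond p and q there: w7:F. ✗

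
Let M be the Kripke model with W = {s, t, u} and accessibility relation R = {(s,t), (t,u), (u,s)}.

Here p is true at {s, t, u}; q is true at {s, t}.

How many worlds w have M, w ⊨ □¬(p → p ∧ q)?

1

s: successors {t}; ¬(p → p ∧ q) there: t:F. ✗
t: successors {u}; ¬(p → p ∧ q) there: u:T. ✓
u: successors {s}; ¬(p → p ∧ q) there: s:F. ✗
Satisfying worlds: {t}.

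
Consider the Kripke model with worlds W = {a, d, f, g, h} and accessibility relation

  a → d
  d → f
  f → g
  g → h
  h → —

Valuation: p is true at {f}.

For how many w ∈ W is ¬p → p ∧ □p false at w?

4

a: ¬p is T, p ∧ □p is F. ✗
d: ¬p is T, p ∧ □p is F. ✗
f: ¬p is F, p ∧ □p is F. ✓
g: ¬p is T, p ∧ □p is F. ✗
h: ¬p is T, p ∧ □p is F. ✗
Satisfying worlds: {f}.
So ¬p → p ∧ □p fails at the other 4 worlds.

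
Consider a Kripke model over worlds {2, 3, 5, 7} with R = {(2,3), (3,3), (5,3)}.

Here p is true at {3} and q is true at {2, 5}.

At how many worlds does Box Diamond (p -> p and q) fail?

3

2: successors {3}; Diamond (p -> p and q) there: 3:F. ✗
3: successors {3}; Diamond (p -> p and q) there: 3:F. ✗
5: successors {3}; Diamond (p -> p and q) there: 3:F. ✗
7: no successors, so Box Diamond (p -> p and q) holds vacuously. ✓
Satisfying worlds: {7}.
So Box Diamond (p -> p and q) fails at the other 3 worlds.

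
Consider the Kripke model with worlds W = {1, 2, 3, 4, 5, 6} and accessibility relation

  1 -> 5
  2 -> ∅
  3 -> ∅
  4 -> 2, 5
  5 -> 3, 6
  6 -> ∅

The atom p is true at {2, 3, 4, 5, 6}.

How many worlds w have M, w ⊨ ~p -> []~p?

5

1: ~p is T, []~p is F. ✗
2: ~p is F, []~p is T. ✓
3: ~p is F, []~p is T. ✓
4: ~p is F, []~p is F. ✓
5: ~p is F, []~p is F. ✓
6: ~p is F, []~p is T. ✓
Satisfying worlds: {2, 3, 4, 5, 6}.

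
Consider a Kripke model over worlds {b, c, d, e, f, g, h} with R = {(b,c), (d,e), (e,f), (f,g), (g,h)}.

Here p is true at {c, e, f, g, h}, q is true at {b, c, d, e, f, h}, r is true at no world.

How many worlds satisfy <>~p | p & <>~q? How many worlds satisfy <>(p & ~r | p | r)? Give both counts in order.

1 and 5

For <>~p | p & <>~q:
b: <>~p is F, p & <>~q is F. ✗
c: <>~p is F, p & <>~q is F. ✗
d: <>~p is F, p & <>~q is F. ✗
e: <>~p is F, p & <>~q is F. ✗
f: <>~p is F, p & <>~q is T. ✓
g: <>~p is F, p & <>~q is F. ✗
h: <>~p is F, p & <>~q is F. ✗
— 1 world.
For <>(p & ~r | p | r):
b: successors {c}; p & ~r | p | r there: c:T. ✓
c: no successors, so <>(p & ~r | p | r) fails. ✗
d: successors {e}; p & ~r | p | r there: e:T. ✓
e: successors {f}; p & ~r | p | r there: f:T. ✓
f: successors {g}; p & ~r | p | r there: g:T. ✓
g: successors {h}; p & ~r | p | r there: h:T. ✓
h: no successors, so <>(p & ~r | p | r) fails. ✗
— 5 worlds.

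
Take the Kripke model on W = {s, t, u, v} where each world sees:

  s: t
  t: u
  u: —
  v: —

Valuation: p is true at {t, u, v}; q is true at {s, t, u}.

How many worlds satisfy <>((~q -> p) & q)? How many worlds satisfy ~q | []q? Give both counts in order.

2 and 4

For <>((~q -> p) & q):
s: successors {t}; (~q -> p) & q there: t:T. ✓
t: successors {u}; (~q -> p) & q there: u:T. ✓
u: no successors, so <>((~q -> p) & q) fails. ✗
v: no successors, so <>((~q -> p) & q) fails. ✗
— 2 worlds.
For ~q | []q:
s: ~q is F, []q is T. ✓
t: ~q is F, []q is T. ✓
u: ~q is F, []q is T. ✓
v: ~q is T, []q is T. ✓
— 4 worlds.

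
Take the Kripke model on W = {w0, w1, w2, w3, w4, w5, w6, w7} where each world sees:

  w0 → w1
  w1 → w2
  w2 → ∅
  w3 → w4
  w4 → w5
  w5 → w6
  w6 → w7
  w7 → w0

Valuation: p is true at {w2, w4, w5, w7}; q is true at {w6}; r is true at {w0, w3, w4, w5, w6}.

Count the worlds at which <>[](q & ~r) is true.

w0: successors {w1}; [](q & ~r) there: w1:F. ✗
w1: successors {w2}; [](q & ~r) there: w2:T. ✓
w2: no successors, so <>[](q & ~r) fails. ✗
w3: successors {w4}; [](q & ~r) there: w4:F. ✗
w4: successors {w5}; [](q & ~r) there: w5:F. ✗
w5: successors {w6}; [](q & ~r) there: w6:F. ✗
w6: successors {w7}; [](q & ~r) there: w7:F. ✗
w7: successors {w0}; [](q & ~r) there: w0:F. ✗
Satisfying worlds: {w1}.

1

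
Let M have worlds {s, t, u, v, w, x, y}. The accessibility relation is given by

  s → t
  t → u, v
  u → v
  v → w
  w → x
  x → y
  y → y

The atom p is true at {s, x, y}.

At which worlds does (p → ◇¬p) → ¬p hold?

{t, u, v, w, x, y}

s: p → ◇¬p is T, ¬p is F. ✗
t: p → ◇¬p is T, ¬p is T. ✓
u: p → ◇¬p is T, ¬p is T. ✓
v: p → ◇¬p is T, ¬p is T. ✓
w: p → ◇¬p is T, ¬p is T. ✓
x: p → ◇¬p is F, ¬p is F. ✓
y: p → ◇¬p is F, ¬p is F. ✓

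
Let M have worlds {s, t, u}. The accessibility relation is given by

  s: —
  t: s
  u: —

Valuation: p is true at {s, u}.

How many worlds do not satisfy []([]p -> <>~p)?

1

s: no successors, so []([]p -> <>~p) holds vacuously. ✓
t: successors {s}; []p -> <>~p there: s:F. ✗
u: no successors, so []([]p -> <>~p) holds vacuously. ✓
Satisfying worlds: {s, u}.
So []([]p -> <>~p) fails at the other 1 world.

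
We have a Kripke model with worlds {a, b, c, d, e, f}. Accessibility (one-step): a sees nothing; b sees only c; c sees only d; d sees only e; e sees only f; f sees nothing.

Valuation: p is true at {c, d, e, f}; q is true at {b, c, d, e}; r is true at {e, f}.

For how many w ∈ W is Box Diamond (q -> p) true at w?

5

a: no successors, so Box Diamond (q -> p) holds vacuously. ✓
b: successors {c}; Diamond (q -> p) there: c:T. ✓
c: successors {d}; Diamond (q -> p) there: d:T. ✓
d: successors {e}; Diamond (q -> p) there: e:T. ✓
e: successors {f}; Diamond (q -> p) there: f:F. ✗
f: no successors, so Box Diamond (q -> p) holds vacuously. ✓
Satisfying worlds: {a, b, c, d, f}.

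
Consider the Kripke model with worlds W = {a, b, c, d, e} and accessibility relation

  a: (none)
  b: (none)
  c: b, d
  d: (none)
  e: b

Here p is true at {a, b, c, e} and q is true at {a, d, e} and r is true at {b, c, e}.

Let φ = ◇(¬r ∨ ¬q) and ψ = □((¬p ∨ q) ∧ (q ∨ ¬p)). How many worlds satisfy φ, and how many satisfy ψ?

For ◇(¬r ∨ ¬q):
a: no successors, so ◇(¬r ∨ ¬q) fails. ✗
b: no successors, so ◇(¬r ∨ ¬q) fails. ✗
c: successors {b, d}; ¬r ∨ ¬q there: b:T, d:T. ✓
d: no successors, so ◇(¬r ∨ ¬q) fails. ✗
e: successors {b}; ¬r ∨ ¬q there: b:T. ✓
— 2 worlds.
For □((¬p ∨ q) ∧ (q ∨ ¬p)):
a: no successors, so □((¬p ∨ q) ∧ (q ∨ ¬p)) holds vacuously. ✓
b: no successors, so □((¬p ∨ q) ∧ (q ∨ ¬p)) holds vacuously. ✓
c: successors {b, d}; (¬p ∨ q) ∧ (q ∨ ¬p) there: b:F, d:T. ✗
d: no successors, so □((¬p ∨ q) ∧ (q ∨ ¬p)) holds vacuously. ✓
e: successors {b}; (¬p ∨ q) ∧ (q ∨ ¬p) there: b:F. ✗
— 3 worlds.

2 and 3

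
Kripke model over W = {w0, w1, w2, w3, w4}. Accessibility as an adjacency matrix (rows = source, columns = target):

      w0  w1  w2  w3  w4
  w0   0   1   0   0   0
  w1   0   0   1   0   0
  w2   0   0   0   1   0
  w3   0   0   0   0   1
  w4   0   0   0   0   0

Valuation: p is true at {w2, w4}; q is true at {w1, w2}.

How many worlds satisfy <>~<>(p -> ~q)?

2

w0: successors {w1}; ~<>(p -> ~q) there: w1:T. ✓
w1: successors {w2}; ~<>(p -> ~q) there: w2:F. ✗
w2: successors {w3}; ~<>(p -> ~q) there: w3:F. ✗
w3: successors {w4}; ~<>(p -> ~q) there: w4:T. ✓
w4: no successors, so <>~<>(p -> ~q) fails. ✗
Satisfying worlds: {w0, w3}.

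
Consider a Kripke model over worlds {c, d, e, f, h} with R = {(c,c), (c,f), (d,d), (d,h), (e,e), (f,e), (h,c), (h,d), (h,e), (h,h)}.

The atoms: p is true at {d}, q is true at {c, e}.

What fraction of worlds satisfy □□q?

2/5

c: successors {c, f}; □q there: c:F, f:T. ✗
d: successors {d, h}; □q there: d:F, h:F. ✗
e: successors {e}; □q there: e:T. ✓
f: successors {e}; □q there: e:T. ✓
h: successors {c, d, e, h}; □q there: c:F, d:F, e:T, h:F. ✗
That's 2 of 5 worlds, so 2/5.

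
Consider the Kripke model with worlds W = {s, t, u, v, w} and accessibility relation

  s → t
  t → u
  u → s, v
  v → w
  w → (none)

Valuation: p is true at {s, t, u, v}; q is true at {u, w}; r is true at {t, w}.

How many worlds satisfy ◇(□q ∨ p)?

s: successors {t}; □q ∨ p there: t:T. ✓
t: successors {u}; □q ∨ p there: u:T. ✓
u: successors {s, v}; □q ∨ p there: s:T, v:T. ✓
v: successors {w}; □q ∨ p there: w:T. ✓
w: no successors, so ◇(□q ∨ p) fails. ✗
Satisfying worlds: {s, t, u, v}.

4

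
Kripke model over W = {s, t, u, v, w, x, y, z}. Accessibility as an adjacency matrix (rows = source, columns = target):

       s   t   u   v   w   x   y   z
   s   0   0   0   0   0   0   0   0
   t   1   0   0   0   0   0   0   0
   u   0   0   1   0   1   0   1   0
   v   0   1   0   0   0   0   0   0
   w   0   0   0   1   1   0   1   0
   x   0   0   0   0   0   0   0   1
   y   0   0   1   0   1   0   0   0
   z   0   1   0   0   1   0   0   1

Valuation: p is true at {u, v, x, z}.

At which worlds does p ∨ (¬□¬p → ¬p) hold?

{s, t, u, v, w, x, y, z}

s: p is F, ¬□¬p → ¬p is T. ✓
t: p is F, ¬□¬p → ¬p is T. ✓
u: p is T, ¬□¬p → ¬p is F. ✓
v: p is T, ¬□¬p → ¬p is T. ✓
w: p is F, ¬□¬p → ¬p is T. ✓
x: p is T, ¬□¬p → ¬p is F. ✓
y: p is F, ¬□¬p → ¬p is T. ✓
z: p is T, ¬□¬p → ¬p is F. ✓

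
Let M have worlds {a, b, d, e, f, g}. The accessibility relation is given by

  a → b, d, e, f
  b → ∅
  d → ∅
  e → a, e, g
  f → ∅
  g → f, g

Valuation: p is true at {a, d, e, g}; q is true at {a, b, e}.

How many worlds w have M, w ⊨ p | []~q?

a: p is T, []~q is F. ✓
b: p is F, []~q is T. ✓
d: p is T, []~q is T. ✓
e: p is T, []~q is F. ✓
f: p is F, []~q is T. ✓
g: p is T, []~q is T. ✓
Satisfying worlds: {a, b, d, e, f, g}.

6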